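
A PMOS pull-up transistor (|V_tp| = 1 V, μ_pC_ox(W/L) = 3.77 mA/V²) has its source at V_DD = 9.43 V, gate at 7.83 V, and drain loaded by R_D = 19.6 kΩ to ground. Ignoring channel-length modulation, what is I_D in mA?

V_SG = V_DD − V_G = 9.43 − 7.83 = 1.6 V, so V_ov = 1.6 − 1 = 0.6 V.
Assume saturation: I_D = ½ k_p V_ov² = 0.5 × 3.77 × 0.6² = 0.679 mA, giving V_SD = V_DD − I_D R_D = 9.43 − 0.679 × 19.6 = -3.87 V.
But -3.87 V < V_ov = 0.6 V, so the device is actually in triode.
In triode I_D = k_p[V_ov V_SD − ½ V_SD²] and I_D = (V_DD − V_SD)/R_D. Equating: 36.9 V_SD² − 45.34 V_SD + 9.43 = 0, giving V_SD = 0.265 V (the root below V_ov).
I_D = (9.43 − 0.265) / 19.6 = 0.468 mA.

I_D = 0.468 mA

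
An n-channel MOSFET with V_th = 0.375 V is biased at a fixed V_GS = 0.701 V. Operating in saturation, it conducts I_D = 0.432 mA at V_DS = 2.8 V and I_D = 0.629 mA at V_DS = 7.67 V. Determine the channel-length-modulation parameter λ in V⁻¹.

λ = 0.127 V⁻¹

With V_GS fixed, I_D ∝ (1 + λ V_DS) in saturation, so I_D2/I_D1 = (1 + λ V_DS2)/(1 + λ V_DS1).
0.629/0.432 = 1.456 = (1 + 7.67 λ)/(1 + 2.8 λ).
Solving: λ (I_D1 V_DS2 − I_D2 V_DS1) = I_D2 − I_D1, so λ = (0.629 − 0.432) / (0.432 × 7.67 − 0.629 × 2.8) = 0.197 / 1.55 = 0.127 V⁻¹.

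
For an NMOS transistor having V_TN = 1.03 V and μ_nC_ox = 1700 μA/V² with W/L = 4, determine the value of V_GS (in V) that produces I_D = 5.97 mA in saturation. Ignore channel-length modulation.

V_GS = 2.36 V

k_n = μ_nC_ox · (W/L) = 6.8 mA/V².
In saturation I_D = ½ k_n (V_GS − V_TN)², so V_GS − V_TN = √(2 I_D / k_n) = √(2 × 5.97 / 6.8) = 1.33 V.
V_GS = 1.03 + 1.33 = 2.36 V.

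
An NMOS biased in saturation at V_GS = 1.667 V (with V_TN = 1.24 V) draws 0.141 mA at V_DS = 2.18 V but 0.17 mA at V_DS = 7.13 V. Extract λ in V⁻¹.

λ = 0.0457 V⁻¹

With V_GS fixed, I_D ∝ (1 + λ V_DS) in saturation, so I_D2/I_D1 = (1 + λ V_DS2)/(1 + λ V_DS1).
0.17/0.141 = 1.206 = (1 + 7.13 λ)/(1 + 2.18 λ).
Solving: λ (I_D1 V_DS2 − I_D2 V_DS1) = I_D2 − I_D1, so λ = (0.17 − 0.141) / (0.141 × 7.13 − 0.17 × 2.18) = 0.029 / 0.635 = 0.0457 V⁻¹.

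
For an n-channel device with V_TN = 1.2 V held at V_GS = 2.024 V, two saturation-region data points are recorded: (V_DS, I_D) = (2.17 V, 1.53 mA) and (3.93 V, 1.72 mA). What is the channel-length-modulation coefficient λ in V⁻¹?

λ = 0.0833 V⁻¹

With V_GS fixed, I_D ∝ (1 + λ V_DS) in saturation, so I_D2/I_D1 = (1 + λ V_DS2)/(1 + λ V_DS1).
1.72/1.53 = 1.124 = (1 + 3.93 λ)/(1 + 2.17 λ).
Solving: λ (I_D1 V_DS2 − I_D2 V_DS1) = I_D2 − I_D1, so λ = (1.72 − 1.53) / (1.53 × 3.93 − 1.72 × 2.17) = 0.19 / 2.28 = 0.0833 V⁻¹.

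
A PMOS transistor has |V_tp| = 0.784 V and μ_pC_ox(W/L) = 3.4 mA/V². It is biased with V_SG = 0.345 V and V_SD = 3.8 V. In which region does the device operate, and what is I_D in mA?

V_SG = 0.345 V < |V_tp| = 0.784 V, so the transistor is in cutoff.

Cutoff; I_D = 0 mA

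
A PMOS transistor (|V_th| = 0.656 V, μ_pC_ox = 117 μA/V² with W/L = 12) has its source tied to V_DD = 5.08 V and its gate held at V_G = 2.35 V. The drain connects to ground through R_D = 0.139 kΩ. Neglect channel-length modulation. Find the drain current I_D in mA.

I_D = 3.02 mA

V_SG = V_DD − V_G = 5.08 − 2.35 = 2.73 V, so V_ov = 2.73 − 0.656 = 2.07 V.
k_p = μ_pC_ox · (W/L) = 1.404 mA/V².
Assume saturation: I_D = ½ k_p V_ov² = 0.5 × 1.404 × 2.07² = 3.02 mA, giving V_SD = V_DD − I_D R_D = 5.08 − 3.02 × 0.139 = 4.66 V.
V_SD = 4.66 V ≥ V_ov = 2.07 V, confirming saturation.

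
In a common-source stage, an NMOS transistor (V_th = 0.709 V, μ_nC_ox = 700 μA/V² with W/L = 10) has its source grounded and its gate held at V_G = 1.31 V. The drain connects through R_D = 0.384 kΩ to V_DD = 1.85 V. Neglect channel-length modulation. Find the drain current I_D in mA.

I_D = 1.26 mA

V_GS = V_G = 1.31 V, so V_ov = 1.31 − 0.709 = 0.601 V.
k_n = μ_nC_ox · (W/L) = 7 mA/V².
Assume saturation: I_D = ½ k_n V_ov² = 0.5 × 7 × 0.601² = 1.26 mA, giving V_DS = V_DD − I_D R_D = 1.85 − 1.26 × 0.384 = 1.36 V.
V_DS = 1.36 V ≥ V_ov = 0.601 V, confirming saturation.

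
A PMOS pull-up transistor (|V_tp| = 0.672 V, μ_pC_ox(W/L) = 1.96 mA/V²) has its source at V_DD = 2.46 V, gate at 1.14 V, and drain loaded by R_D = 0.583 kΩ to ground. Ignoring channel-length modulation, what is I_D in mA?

V_SG = V_DD − V_G = 2.46 − 1.14 = 1.32 V, so V_ov = 1.32 − 0.672 = 0.648 V.
Assume saturation: I_D = ½ k_p V_ov² = 0.5 × 1.96 × 0.648² = 0.412 mA, giving V_SD = V_DD − I_D R_D = 2.46 − 0.412 × 0.583 = 2.22 V.
V_SD = 2.22 V ≥ V_ov = 0.648 V, confirming saturation.

I_D = 0.412 mA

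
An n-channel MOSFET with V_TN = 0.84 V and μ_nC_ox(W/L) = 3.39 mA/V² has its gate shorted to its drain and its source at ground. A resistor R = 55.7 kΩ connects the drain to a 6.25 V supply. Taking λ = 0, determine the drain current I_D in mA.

With gate tied to drain, V_GS = V_DS ≥ V_GS − V_TN, so the device is in saturation.
KCL at the drain: ½ k_n (V_GS − V_TN)² = (V_DD − V_GS)/R.
Let x = V_GS − 0.84. Then 94.4 x² + x − 5.41 = 0, giving x = 0.234 V (positive root), so V_GS = 1.07 V.
I_D = (V_DD − V_GS)/R = (6.25 − 1.07) / 55.7 = 0.0929 mA.

I_D = 0.0929 mA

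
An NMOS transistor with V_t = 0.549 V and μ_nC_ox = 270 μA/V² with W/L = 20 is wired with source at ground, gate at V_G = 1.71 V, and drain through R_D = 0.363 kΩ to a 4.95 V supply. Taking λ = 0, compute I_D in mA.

I_D = 3.64 mA

V_GS = V_G = 1.71 V, so V_ov = 1.71 − 0.549 = 1.16 V.
k_n = μ_nC_ox · (W/L) = 5.4 mA/V².
Assume saturation: I_D = ½ k_n V_ov² = 0.5 × 5.4 × 1.16² = 3.64 mA, giving V_DS = V_DD − I_D R_D = 4.95 − 3.64 × 0.363 = 3.63 V.
V_DS = 3.63 V ≥ V_ov = 1.16 V, confirming saturation.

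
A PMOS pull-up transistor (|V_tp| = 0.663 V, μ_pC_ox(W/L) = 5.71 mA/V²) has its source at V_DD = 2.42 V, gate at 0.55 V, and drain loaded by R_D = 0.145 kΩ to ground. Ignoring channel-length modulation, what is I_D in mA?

I_D = 4.16 mA

V_SG = V_DD − V_G = 2.42 − 0.55 = 1.87 V, so V_ov = 1.87 − 0.663 = 1.21 V.
Assume saturation: I_D = ½ k_p V_ov² = 0.5 × 5.71 × 1.21² = 4.16 mA, giving V_SD = V_DD − I_D R_D = 2.42 − 4.16 × 0.145 = 1.82 V.
V_SD = 1.82 V ≥ V_ov = 1.21 V, confirming saturation.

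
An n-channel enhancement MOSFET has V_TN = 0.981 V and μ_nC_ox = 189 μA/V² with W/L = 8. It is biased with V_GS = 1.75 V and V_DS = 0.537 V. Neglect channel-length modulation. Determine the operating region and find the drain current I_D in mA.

k_n = μ_nC_ox · (W/L) = 1.512 mA/V².
V_ov = V_GS − V_TN = 1.75 − 0.981 = 0.769 V.
Since V_DS = 0.537 V < V_ov = 0.769 V, the device is in the triode region.
I_D = k_n [V_ov · V_DS − ½ V_DS²] = 1.512 × [0.769 × 0.537 − 0.5 × 0.537²] = 0.406 mA.

Triode; I_D = 0.406 mA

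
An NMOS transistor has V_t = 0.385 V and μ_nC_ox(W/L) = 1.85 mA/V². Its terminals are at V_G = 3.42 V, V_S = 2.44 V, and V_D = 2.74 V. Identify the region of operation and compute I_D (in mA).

Triode; I_D = 0.247 mA

V_GS = V_G − V_S = 3.42 − 2.44 = 0.98 V; V_DS = V_D − V_S = 2.74 − 2.44 = 0.3 V.
V_ov = V_GS − V_t = 0.98 − 0.385 = 0.595 V.
Since V_DS = 0.3 V < V_ov = 0.595 V, the device is in the triode region.
I_D = k_n [V_ov · V_DS − ½ V_DS²] = 1.85 × [0.595 × 0.3 − 0.5 × 0.3²] = 0.247 mA.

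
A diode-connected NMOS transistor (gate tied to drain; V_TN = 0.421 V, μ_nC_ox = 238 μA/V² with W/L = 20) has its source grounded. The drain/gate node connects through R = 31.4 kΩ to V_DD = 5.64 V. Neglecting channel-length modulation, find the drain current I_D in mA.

I_D = 0.158 mA

With gate tied to drain, V_GS = V_DS ≥ V_GS − V_TN, so the device is in saturation.
k_n = μ_nC_ox · (W/L) = 4.76 mA/V².
KCL at the drain: ½ k_n (V_GS − V_TN)² = (V_DD − V_GS)/R.
Let x = V_GS − 0.421. Then 74.7 x² + x − 5.219 = 0, giving x = 0.258 V (positive root), so V_GS = 0.679 V.
I_D = (V_DD − V_GS)/R = (5.64 − 0.679) / 31.4 = 0.158 mA.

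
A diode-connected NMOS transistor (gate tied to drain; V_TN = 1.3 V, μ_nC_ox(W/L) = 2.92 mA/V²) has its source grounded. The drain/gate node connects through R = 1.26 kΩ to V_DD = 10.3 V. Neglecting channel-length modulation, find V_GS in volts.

With gate tied to drain, V_GS = V_DS ≥ V_GS − V_TN, so the device is in saturation.
KCL at the drain: ½ k_n (V_GS − V_TN)² = (V_DD − V_GS)/R.
Let x = V_GS − 1.3. Then 1.84 x² + x − 9 = 0, giving x = 1.96 V (positive root), so V_GS = 3.26 V.
I_D = (V_DD − V_GS)/R = (10.3 − 3.26) / 1.26 = 5.59 mA.

V_GS = 3.26 V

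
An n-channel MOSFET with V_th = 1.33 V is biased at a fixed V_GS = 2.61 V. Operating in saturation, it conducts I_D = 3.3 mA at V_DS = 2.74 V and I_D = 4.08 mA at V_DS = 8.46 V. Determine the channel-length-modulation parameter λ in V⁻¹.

λ = 0.0466 V⁻¹

With V_GS fixed, I_D ∝ (1 + λ V_DS) in saturation, so I_D2/I_D1 = (1 + λ V_DS2)/(1 + λ V_DS1).
4.08/3.3 = 1.236 = (1 + 8.46 λ)/(1 + 2.74 λ).
Solving: λ (I_D1 V_DS2 − I_D2 V_DS1) = I_D2 − I_D1, so λ = (4.08 − 3.3) / (3.3 × 8.46 − 4.08 × 2.74) = 0.78 / 16.7 = 0.0466 V⁻¹.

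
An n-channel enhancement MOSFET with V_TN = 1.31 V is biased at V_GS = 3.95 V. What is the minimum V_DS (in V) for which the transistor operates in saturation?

V_DS,sat = 2.64 V

The boundary between triode and saturation is V_DS = V_GS − V_TN = V_ov.
V_ov = 3.95 − 1.31 = 2.64 V.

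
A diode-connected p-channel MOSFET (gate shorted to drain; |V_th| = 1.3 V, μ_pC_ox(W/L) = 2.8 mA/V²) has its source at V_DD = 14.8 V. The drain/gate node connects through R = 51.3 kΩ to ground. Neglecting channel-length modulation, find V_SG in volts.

With gate tied to drain, V_SG = V_SD ≥ V_SG − |V_th|, so the device is in saturation.
KCL at the drain: ½ k_p (V_SG − |V_th|)² = (V_DD − V_SG)/R.
Let x = V_SG − 1.3. Then 71.8 x² + x − 13.5 = 0, giving x = 0.427 V (positive root), so V_SG = 1.73 V.
I_D = (V_DD − V_SG)/R = (14.8 − 1.73) / 51.3 = 0.255 mA.

V_SG = 1.73 V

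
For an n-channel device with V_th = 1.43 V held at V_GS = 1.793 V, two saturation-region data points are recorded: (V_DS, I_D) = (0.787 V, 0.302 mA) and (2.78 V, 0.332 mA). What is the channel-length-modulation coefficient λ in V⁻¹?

λ = 0.0519 V⁻¹

With V_GS fixed, I_D ∝ (1 + λ V_DS) in saturation, so I_D2/I_D1 = (1 + λ V_DS2)/(1 + λ V_DS1).
0.332/0.302 = 1.099 = (1 + 2.78 λ)/(1 + 0.787 λ).
Solving: λ (I_D1 V_DS2 − I_D2 V_DS1) = I_D2 − I_D1, so λ = (0.332 − 0.302) / (0.302 × 2.78 − 0.332 × 0.787) = 0.03 / 0.578 = 0.0519 V⁻¹.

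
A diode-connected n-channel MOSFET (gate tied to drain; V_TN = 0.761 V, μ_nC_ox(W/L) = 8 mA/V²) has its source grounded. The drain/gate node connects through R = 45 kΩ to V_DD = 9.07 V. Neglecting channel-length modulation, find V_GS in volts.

With gate tied to drain, V_GS = V_DS ≥ V_GS − V_TN, so the device is in saturation.
KCL at the drain: ½ k_n (V_GS − V_TN)² = (V_DD − V_GS)/R.
Let x = V_GS − 0.761. Then 180 x² + x − 8.309 = 0, giving x = 0.212 V (positive root), so V_GS = 0.973 V.
I_D = (V_DD − V_GS)/R = (9.07 − 0.973) / 45 = 0.18 mA.

V_GS = 0.973 V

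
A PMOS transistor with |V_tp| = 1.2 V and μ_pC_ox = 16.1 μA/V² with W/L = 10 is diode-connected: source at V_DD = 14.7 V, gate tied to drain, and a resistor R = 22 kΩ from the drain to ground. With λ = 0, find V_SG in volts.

With gate tied to drain, V_SG = V_SD ≥ V_SG − |V_tp|, so the device is in saturation.
k_p = μ_pC_ox · (W/L) = 0.161 mA/V².
KCL at the drain: ½ k_p (V_SG − |V_tp|)² = (V_DD − V_SG)/R.
Let x = V_SG − 1.2. Then 1.77 x² + x − 13.5 = 0, giving x = 2.49 V (positive root), so V_SG = 3.69 V.
I_D = (V_DD − V_SG)/R = (14.7 − 3.69) / 22 = 0.5 mA.

V_SG = 3.69 V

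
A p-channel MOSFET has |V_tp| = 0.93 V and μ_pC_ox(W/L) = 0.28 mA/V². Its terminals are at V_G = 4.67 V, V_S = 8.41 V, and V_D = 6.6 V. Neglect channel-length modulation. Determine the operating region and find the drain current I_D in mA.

V_SG = V_S − V_G = 8.41 − 4.67 = 3.74 V; V_SD = V_S − V_D = 8.41 − 6.6 = 1.81 V.
V_ov = V_SG − |V_tp| = 3.74 − 0.93 = 2.81 V.
Since V_SD = 1.81 V < V_ov = 2.81 V, the device is in the triode region.
I_D = k_p [V_ov · V_SD − ½ V_SD²] = 0.28 × [2.81 × 1.81 − 0.5 × 1.81²] = 0.965 mA.

Triode; I_D = 0.965 mA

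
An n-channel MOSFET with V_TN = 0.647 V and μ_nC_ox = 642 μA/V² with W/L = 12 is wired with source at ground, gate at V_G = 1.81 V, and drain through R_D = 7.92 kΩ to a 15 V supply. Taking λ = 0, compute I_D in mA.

I_D = 1.86 mA

V_GS = V_G = 1.81 V, so V_ov = 1.81 − 0.647 = 1.16 V.
k_n = μ_nC_ox · (W/L) = 7.704 mA/V².
Assume saturation: I_D = ½ k_n V_ov² = 0.5 × 7.704 × 1.16² = 5.21 mA, giving V_DS = V_DD − I_D R_D = 15 − 5.21 × 7.92 = -26.3 V.
But -26.3 V < V_ov = 1.16 V, so the device is actually in triode.
In triode I_D = k_n[V_ov V_DS − ½ V_DS²] and I_D = (V_DD − V_DS)/R_D. Equating: 30.5 V_DS² − 71.96 V_DS + 15 = 0, giving V_DS = 0.231 V (the root below V_ov).
I_D = (15 − 0.231) / 7.92 = 1.86 mA.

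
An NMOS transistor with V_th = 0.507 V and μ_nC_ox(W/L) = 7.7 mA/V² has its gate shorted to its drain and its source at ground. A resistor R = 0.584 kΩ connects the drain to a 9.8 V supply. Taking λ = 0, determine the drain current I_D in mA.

With gate tied to drain, V_GS = V_DS ≥ V_GS − V_th, so the device is in saturation.
KCL at the drain: ½ k_n (V_GS − V_th)² = (V_DD − V_GS)/R.
Let x = V_GS − 0.507. Then 2.25 x² + x − 9.293 = 0, giving x = 1.82 V (positive root), so V_GS = 2.33 V.
I_D = (V_DD − V_GS)/R = (9.8 − 2.33) / 0.584 = 12.8 mA.

I_D = 12.8 mA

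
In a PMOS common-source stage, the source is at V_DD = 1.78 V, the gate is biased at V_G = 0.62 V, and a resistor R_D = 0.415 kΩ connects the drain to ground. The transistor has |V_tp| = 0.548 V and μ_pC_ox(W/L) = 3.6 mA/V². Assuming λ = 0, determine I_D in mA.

I_D = 0.674 mA

V_SG = V_DD − V_G = 1.78 − 0.62 = 1.16 V, so V_ov = 1.16 − 0.548 = 0.612 V.
Assume saturation: I_D = ½ k_p V_ov² = 0.5 × 3.6 × 0.612² = 0.674 mA, giving V_SD = V_DD − I_D R_D = 1.78 − 0.674 × 0.415 = 1.5 V.
V_SD = 1.5 V ≥ V_ov = 0.612 V, confirming saturation.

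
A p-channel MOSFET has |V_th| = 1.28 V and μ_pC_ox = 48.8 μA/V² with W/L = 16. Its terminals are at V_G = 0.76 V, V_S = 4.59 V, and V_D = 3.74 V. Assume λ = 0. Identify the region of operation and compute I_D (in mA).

Triode; I_D = 1.41 mA

V_SG = V_S − V_G = 4.59 − 0.76 = 3.83 V; V_SD = V_S − V_D = 4.59 − 3.74 = 0.85 V.
k_p = μ_pC_ox · (W/L) = 0.7808 mA/V².
V_ov = V_SG − |V_th| = 3.83 − 1.28 = 2.55 V.
Since V_SD = 0.85 V < V_ov = 2.55 V, the device is in the triode region.
I_D = k_p [V_ov · V_SD − ½ V_SD²] = 0.7808 × [2.55 × 0.85 − 0.5 × 0.85²] = 1.41 mA.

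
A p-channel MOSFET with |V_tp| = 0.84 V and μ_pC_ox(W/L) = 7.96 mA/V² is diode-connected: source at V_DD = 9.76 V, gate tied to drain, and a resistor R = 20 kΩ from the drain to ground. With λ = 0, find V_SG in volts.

With gate tied to drain, V_SG = V_SD ≥ V_SG − |V_tp|, so the device is in saturation.
KCL at the drain: ½ k_p (V_SG − |V_tp|)² = (V_DD − V_SG)/R.
Let x = V_SG − 0.84. Then 79.6 x² + x − 8.92 = 0, giving x = 0.329 V (positive root), so V_SG = 1.17 V.
I_D = (V_DD − V_SG)/R = (9.76 − 1.17) / 20 = 0.43 mA.

V_SG = 1.17 V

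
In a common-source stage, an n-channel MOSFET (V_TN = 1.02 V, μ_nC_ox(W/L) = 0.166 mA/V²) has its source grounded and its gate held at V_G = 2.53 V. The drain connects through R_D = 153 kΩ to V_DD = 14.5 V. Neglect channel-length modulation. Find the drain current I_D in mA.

V_GS = V_G = 2.53 V, so V_ov = 2.53 − 1.02 = 1.51 V.
Assume saturation: I_D = ½ k_n V_ov² = 0.5 × 0.166 × 1.51² = 0.189 mA, giving V_DS = V_DD − I_D R_D = 14.5 − 0.189 × 153 = -14.5 V.
But -14.5 V < V_ov = 1.51 V, so the device is actually in triode.
In triode I_D = k_n[V_ov V_DS − ½ V_DS²] and I_D = (V_DD − V_DS)/R_D. Equating: 12.7 V_DS² − 39.35 V_DS + 14.5 = 0, giving V_DS = 0.427 V (the root below V_ov).
I_D = (14.5 − 0.427) / 153 = 0.092 mA.

I_D = 0.0920 mA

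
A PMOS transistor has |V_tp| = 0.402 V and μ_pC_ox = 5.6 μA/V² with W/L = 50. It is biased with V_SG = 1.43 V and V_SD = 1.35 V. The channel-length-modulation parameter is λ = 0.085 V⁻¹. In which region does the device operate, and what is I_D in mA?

Saturation; I_D = 0.165 mA

k_p = μ_pC_ox · (W/L) = 0.28 mA/V².
V_ov = V_SG − |V_tp| = 1.43 − 0.402 = 1.03 V.
Since V_SD = 1.35 V ≥ V_ov = 1.03 V, the device is in saturation.
I_D = ½ k_p V_ov² (1 + λ V_SD) = 0.5 × 0.28 × 1.03² × (1 + 0.085 × 1.35) = 0.165 mA.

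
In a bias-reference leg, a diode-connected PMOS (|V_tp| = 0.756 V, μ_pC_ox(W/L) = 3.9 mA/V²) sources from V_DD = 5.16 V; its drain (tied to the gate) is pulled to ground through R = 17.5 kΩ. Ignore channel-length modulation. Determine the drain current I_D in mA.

I_D = 0.232 mA

With gate tied to drain, V_SG = V_SD ≥ V_SG − |V_tp|, so the device is in saturation.
KCL at the drain: ½ k_p (V_SG − |V_tp|)² = (V_DD − V_SG)/R.
Let x = V_SG − 0.756. Then 34.1 x² + x − 4.404 = 0, giving x = 0.345 V (positive root), so V_SG = 1.1 V.
I_D = (V_DD − V_SG)/R = (5.16 − 1.1) / 17.5 = 0.232 mA.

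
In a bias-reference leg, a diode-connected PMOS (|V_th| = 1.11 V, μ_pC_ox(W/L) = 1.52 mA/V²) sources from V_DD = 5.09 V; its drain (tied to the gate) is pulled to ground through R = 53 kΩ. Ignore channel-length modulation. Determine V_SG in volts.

V_SG = 1.41 V

With gate tied to drain, V_SG = V_SD ≥ V_SG − |V_th|, so the device is in saturation.
KCL at the drain: ½ k_p (V_SG − |V_th|)² = (V_DD − V_SG)/R.
Let x = V_SG − 1.11. Then 40.3 x² + x − 3.98 = 0, giving x = 0.302 V (positive root), so V_SG = 1.41 V.
I_D = (V_DD − V_SG)/R = (5.09 − 1.41) / 53 = 0.0694 mA.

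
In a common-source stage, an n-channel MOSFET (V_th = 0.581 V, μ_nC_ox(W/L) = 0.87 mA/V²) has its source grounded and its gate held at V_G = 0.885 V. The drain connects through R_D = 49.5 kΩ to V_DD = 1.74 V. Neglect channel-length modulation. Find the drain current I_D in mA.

I_D = 0.0318 mA

V_GS = V_G = 0.885 V, so V_ov = 0.885 − 0.581 = 0.304 V.
Assume saturation: I_D = ½ k_n V_ov² = 0.5 × 0.87 × 0.304² = 0.0402 mA, giving V_DS = V_DD − I_D R_D = 1.74 − 0.0402 × 49.5 = -0.25 V.
But -0.25 V < V_ov = 0.304 V, so the device is actually in triode.
In triode I_D = k_n[V_ov V_DS − ½ V_DS²] and I_D = (V_DD − V_DS)/R_D. Equating: 21.5 V_DS² − 14.09 V_DS + 1.74 = 0, giving V_DS = 0.165 V (the root below V_ov).
I_D = (1.74 − 0.165) / 49.5 = 0.0318 mA.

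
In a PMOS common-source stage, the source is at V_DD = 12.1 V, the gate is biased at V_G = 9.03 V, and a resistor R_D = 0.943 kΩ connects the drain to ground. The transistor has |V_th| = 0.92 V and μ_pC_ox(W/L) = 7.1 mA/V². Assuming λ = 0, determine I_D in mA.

I_D = 11.8 mA

V_SG = V_DD − V_G = 12.1 − 9.03 = 3.07 V, so V_ov = 3.07 − 0.92 = 2.15 V.
Assume saturation: I_D = ½ k_p V_ov² = 0.5 × 7.1 × 2.15² = 16.4 mA, giving V_SD = V_DD − I_D R_D = 12.1 − 16.4 × 0.943 = -3.37 V.
But -3.37 V < V_ov = 2.15 V, so the device is actually in triode.
In triode I_D = k_p[V_ov V_SD − ½ V_SD²] and I_D = (V_DD − V_SD)/R_D. Equating: 3.35 V_SD² − 15.39 V_SD + 12.1 = 0, giving V_SD = 1.01 V (the root below V_ov).
I_D = (12.1 − 1.01) / 0.943 = 11.8 mA.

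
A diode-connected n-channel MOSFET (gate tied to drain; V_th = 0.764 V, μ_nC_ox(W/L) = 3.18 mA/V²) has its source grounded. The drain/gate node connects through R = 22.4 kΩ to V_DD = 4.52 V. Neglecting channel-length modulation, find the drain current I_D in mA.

With gate tied to drain, V_GS = V_DS ≥ V_GS − V_th, so the device is in saturation.
KCL at the drain: ½ k_n (V_GS − V_th)² = (V_DD − V_GS)/R.
Let x = V_GS − 0.764. Then 35.6 x² + x − 3.756 = 0, giving x = 0.311 V (positive root), so V_GS = 1.08 V.
I_D = (V_DD − V_GS)/R = (4.52 − 1.08) / 22.4 = 0.154 mA.

I_D = 0.154 mA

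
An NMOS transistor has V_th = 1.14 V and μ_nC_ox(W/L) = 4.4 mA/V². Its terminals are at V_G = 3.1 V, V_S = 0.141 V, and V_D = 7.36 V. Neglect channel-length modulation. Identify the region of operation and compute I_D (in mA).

Saturation; I_D = 7.28 mA

V_GS = V_G − V_S = 3.1 − 0.141 = 2.96 V; V_DS = V_D − V_S = 7.36 − 0.141 = 7.22 V.
V_ov = V_GS − V_th = 2.96 − 1.14 = 1.82 V.
Since V_DS = 7.22 V ≥ V_ov = 1.82 V, the device is in saturation.
I_D = ½ k_n V_ov² = 0.5 × 4.4 × 1.82² = 7.28 mA.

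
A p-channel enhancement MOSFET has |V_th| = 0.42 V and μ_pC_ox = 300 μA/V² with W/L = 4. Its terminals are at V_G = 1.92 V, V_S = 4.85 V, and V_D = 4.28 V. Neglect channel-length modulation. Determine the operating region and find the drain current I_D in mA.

V_SG = V_S − V_G = 4.85 − 1.92 = 2.93 V; V_SD = V_S − V_D = 4.85 − 4.28 = 0.57 V.
k_p = μ_pC_ox · (W/L) = 1.2 mA/V².
V_ov = V_SG − |V_th| = 2.93 − 0.42 = 2.51 V.
Since V_SD = 0.57 V < V_ov = 2.51 V, the device is in the triode region.
I_D = k_p [V_ov · V_SD − ½ V_SD²] = 1.2 × [2.51 × 0.57 − 0.5 × 0.57²] = 1.52 mA.

Triode; I_D = 1.52 mA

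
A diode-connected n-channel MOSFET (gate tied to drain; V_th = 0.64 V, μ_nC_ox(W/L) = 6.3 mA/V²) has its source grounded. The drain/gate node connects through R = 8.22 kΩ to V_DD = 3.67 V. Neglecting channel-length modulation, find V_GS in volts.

With gate tied to drain, V_GS = V_DS ≥ V_GS − V_th, so the device is in saturation.
KCL at the drain: ½ k_n (V_GS − V_th)² = (V_DD − V_GS)/R.
Let x = V_GS − 0.64. Then 25.9 x² + x − 3.03 = 0, giving x = 0.323 V (positive root), so V_GS = 0.963 V.
I_D = (V_DD − V_GS)/R = (3.67 − 0.963) / 8.22 = 0.329 mA.

V_GS = 0.963 V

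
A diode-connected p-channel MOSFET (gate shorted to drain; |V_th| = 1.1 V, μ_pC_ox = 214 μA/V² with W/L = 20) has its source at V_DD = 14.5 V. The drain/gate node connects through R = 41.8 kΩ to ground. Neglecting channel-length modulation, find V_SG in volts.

With gate tied to drain, V_SG = V_SD ≥ V_SG − |V_th|, so the device is in saturation.
k_p = μ_pC_ox · (W/L) = 4.28 mA/V².
KCL at the drain: ½ k_p (V_SG − |V_th|)² = (V_DD − V_SG)/R.
Let x = V_SG − 1.1. Then 89.5 x² + x − 13.4 = 0, giving x = 0.381 V (positive root), so V_SG = 1.48 V.
I_D = (V_DD − V_SG)/R = (14.5 − 1.48) / 41.8 = 0.311 mA.

V_SG = 1.48 V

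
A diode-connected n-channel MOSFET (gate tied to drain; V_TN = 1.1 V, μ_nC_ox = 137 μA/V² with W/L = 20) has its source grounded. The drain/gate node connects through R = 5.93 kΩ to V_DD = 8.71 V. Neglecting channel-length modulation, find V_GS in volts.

With gate tied to drain, V_GS = V_DS ≥ V_GS − V_TN, so the device is in saturation.
k_n = μ_nC_ox · (W/L) = 2.74 mA/V².
KCL at the drain: ½ k_n (V_GS − V_TN)² = (V_DD − V_GS)/R.
Let x = V_GS − 1.1. Then 8.12 x² + x − 7.61 = 0, giving x = 0.908 V (positive root), so V_GS = 2.01 V.
I_D = (V_DD − V_GS)/R = (8.71 − 2.01) / 5.93 = 1.13 mA.

V_GS = 2.01 V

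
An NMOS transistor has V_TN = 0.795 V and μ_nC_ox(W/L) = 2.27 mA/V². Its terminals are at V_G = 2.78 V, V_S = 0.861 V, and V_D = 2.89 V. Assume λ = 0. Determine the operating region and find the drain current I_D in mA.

V_GS = V_G − V_S = 2.78 − 0.861 = 1.92 V; V_DS = V_D − V_S = 2.89 − 0.861 = 2.03 V.
V_ov = V_GS − V_TN = 1.92 − 0.795 = 1.12 V.
Since V_DS = 2.03 V ≥ V_ov = 1.12 V, the device is in saturation.
I_D = ½ k_n V_ov² = 0.5 × 2.27 × 1.12² = 1.43 mA.

Saturation; I_D = 1.43 mA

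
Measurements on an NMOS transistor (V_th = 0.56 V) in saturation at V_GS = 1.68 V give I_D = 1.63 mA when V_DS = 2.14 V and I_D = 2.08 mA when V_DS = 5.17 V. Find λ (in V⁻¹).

λ = 0.113 V⁻¹

With V_GS fixed, I_D ∝ (1 + λ V_DS) in saturation, so I_D2/I_D1 = (1 + λ V_DS2)/(1 + λ V_DS1).
2.08/1.63 = 1.276 = (1 + 5.17 λ)/(1 + 2.14 λ).
Solving: λ (I_D1 V_DS2 − I_D2 V_DS1) = I_D2 − I_D1, so λ = (2.08 − 1.63) / (1.63 × 5.17 − 2.08 × 2.14) = 0.45 / 3.98 = 0.113 V⁻¹.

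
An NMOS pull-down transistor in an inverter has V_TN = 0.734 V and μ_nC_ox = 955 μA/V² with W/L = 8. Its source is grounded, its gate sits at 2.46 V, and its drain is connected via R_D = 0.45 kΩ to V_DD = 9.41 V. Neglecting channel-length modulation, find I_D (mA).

I_D = 11.4 mA

V_GS = V_G = 2.46 V, so V_ov = 2.46 − 0.734 = 1.73 V.
k_n = μ_nC_ox · (W/L) = 7.64 mA/V².
Assume saturation: I_D = ½ k_n V_ov² = 0.5 × 7.64 × 1.73² = 11.4 mA, giving V_DS = V_DD − I_D R_D = 9.41 − 11.4 × 0.45 = 4.29 V.
V_DS = 4.29 V ≥ V_ov = 1.73 V, confirming saturation.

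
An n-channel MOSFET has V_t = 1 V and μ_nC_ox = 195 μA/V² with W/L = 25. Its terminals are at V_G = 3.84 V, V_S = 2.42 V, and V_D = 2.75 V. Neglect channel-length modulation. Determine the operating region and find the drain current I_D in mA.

Triode; I_D = 0.410 mA

V_GS = V_G − V_S = 3.84 − 2.42 = 1.42 V; V_DS = V_D − V_S = 2.75 − 2.42 = 0.33 V.
k_n = μ_nC_ox · (W/L) = 4.875 mA/V².
V_ov = V_GS − V_t = 1.42 − 1 = 0.42 V.
Since V_DS = 0.33 V < V_ov = 0.42 V, the device is in the triode region.
I_D = k_n [V_ov · V_DS − ½ V_DS²] = 4.875 × [0.42 × 0.33 − 0.5 × 0.33²] = 0.41 mA.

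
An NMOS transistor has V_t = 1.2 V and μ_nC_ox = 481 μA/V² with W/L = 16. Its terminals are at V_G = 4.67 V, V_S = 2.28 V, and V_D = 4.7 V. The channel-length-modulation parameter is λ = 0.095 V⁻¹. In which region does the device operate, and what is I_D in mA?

Saturation; I_D = 6.70 mA

V_GS = V_G − V_S = 4.67 − 2.28 = 2.39 V; V_DS = V_D − V_S = 4.7 − 2.28 = 2.42 V.
k_n = μ_nC_ox · (W/L) = 7.696 mA/V².
V_ov = V_GS − V_t = 2.39 − 1.2 = 1.19 V.
Since V_DS = 2.42 V ≥ V_ov = 1.19 V, the device is in saturation.
I_D = ½ k_n V_ov² (1 + λ V_DS) = 0.5 × 7.696 × 1.19² × (1 + 0.095 × 2.42) = 6.7 mA.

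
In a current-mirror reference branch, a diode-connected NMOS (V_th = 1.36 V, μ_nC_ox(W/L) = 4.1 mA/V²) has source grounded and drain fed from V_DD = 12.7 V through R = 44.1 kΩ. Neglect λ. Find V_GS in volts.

V_GS = 1.71 V

With gate tied to drain, V_GS = V_DS ≥ V_GS − V_th, so the device is in saturation.
KCL at the drain: ½ k_n (V_GS − V_th)² = (V_DD − V_GS)/R.
Let x = V_GS − 1.36. Then 90.4 x² + x − 11.34 = 0, giving x = 0.349 V (positive root), so V_GS = 1.71 V.
I_D = (V_DD − V_GS)/R = (12.7 − 1.71) / 44.1 = 0.249 mA.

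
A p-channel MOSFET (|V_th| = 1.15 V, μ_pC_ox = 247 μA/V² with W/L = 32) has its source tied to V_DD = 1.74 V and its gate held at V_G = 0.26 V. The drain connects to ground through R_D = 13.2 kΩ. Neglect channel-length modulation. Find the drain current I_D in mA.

I_D = 0.128 mA

V_SG = V_DD − V_G = 1.74 − 0.26 = 1.48 V, so V_ov = 1.48 − 1.15 = 0.33 V.
k_p = μ_pC_ox · (W/L) = 7.904 mA/V².
Assume saturation: I_D = ½ k_p V_ov² = 0.5 × 7.904 × 0.33² = 0.43 mA, giving V_SD = V_DD − I_D R_D = 1.74 − 0.43 × 13.2 = -3.94 V.
But -3.94 V < V_ov = 0.33 V, so the device is actually in triode.
In triode I_D = k_p[V_ov V_SD − ½ V_SD²] and I_D = (V_DD − V_SD)/R_D. Equating: 52.2 V_SD² − 35.43 V_SD + 1.74 = 0, giving V_SD = 0.0533 V (the root below V_ov).
I_D = (1.74 − 0.0533) / 13.2 = 0.128 mA.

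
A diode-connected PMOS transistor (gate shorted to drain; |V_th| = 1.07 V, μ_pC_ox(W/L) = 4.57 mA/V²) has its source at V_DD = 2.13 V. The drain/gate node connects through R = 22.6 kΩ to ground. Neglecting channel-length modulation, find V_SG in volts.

V_SG = 1.20 V

With gate tied to drain, V_SG = V_SD ≥ V_SG − |V_th|, so the device is in saturation.
KCL at the drain: ½ k_p (V_SG − |V_th|)² = (V_DD − V_SG)/R.
Let x = V_SG − 1.07. Then 51.6 x² + x − 1.06 = 0, giving x = 0.134 V (positive root), so V_SG = 1.2 V.
I_D = (V_DD − V_SG)/R = (2.13 − 1.2) / 22.6 = 0.041 mA.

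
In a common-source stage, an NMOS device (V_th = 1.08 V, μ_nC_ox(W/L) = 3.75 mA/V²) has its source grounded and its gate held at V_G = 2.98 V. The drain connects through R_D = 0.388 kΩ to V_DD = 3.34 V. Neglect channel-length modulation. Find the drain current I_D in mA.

V_GS = V_G = 2.98 V, so V_ov = 2.98 − 1.08 = 1.9 V.
Assume saturation: I_D = ½ k_n V_ov² = 0.5 × 3.75 × 1.9² = 6.77 mA, giving V_DS = V_DD − I_D R_D = 3.34 − 6.77 × 0.388 = 0.714 V.
But 0.714 V < V_ov = 1.9 V, so the device is actually in triode.
In triode I_D = k_n[V_ov V_DS − ½ V_DS²] and I_D = (V_DD − V_DS)/R_D. Equating: 0.728 V_DS² − 3.764 V_DS + 3.34 = 0, giving V_DS = 1.14 V (the root below V_ov).
I_D = (3.34 − 1.14) / 0.388 = 5.68 mA.

I_D = 5.68 mA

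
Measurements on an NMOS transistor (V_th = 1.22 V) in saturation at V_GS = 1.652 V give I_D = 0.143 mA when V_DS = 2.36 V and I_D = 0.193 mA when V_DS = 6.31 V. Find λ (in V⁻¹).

λ = 0.112 V⁻¹

With V_GS fixed, I_D ∝ (1 + λ V_DS) in saturation, so I_D2/I_D1 = (1 + λ V_DS2)/(1 + λ V_DS1).
0.193/0.143 = 1.35 = (1 + 6.31 λ)/(1 + 2.36 λ).
Solving: λ (I_D1 V_DS2 − I_D2 V_DS1) = I_D2 − I_D1, so λ = (0.193 − 0.143) / (0.143 × 6.31 − 0.193 × 2.36) = 0.05 / 0.447 = 0.112 V⁻¹.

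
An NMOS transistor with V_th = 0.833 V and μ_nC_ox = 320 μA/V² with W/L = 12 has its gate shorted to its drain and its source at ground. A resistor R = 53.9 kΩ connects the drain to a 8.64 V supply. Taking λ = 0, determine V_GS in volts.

V_GS = 1.10 V

With gate tied to drain, V_GS = V_DS ≥ V_GS − V_th, so the device is in saturation.
k_n = μ_nC_ox · (W/L) = 3.84 mA/V².
KCL at the drain: ½ k_n (V_GS − V_th)² = (V_DD − V_GS)/R.
Let x = V_GS − 0.833. Then 103 x² + x − 7.807 = 0, giving x = 0.27 V (positive root), so V_GS = 1.1 V.
I_D = (V_DD − V_GS)/R = (8.64 − 1.1) / 53.9 = 0.14 mA.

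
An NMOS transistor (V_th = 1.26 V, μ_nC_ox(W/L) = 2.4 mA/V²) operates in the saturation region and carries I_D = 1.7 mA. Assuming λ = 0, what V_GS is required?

V_GS = 2.45 V

In saturation I_D = ½ k_n (V_GS − V_th)², so V_GS − V_th = √(2 I_D / k_n) = √(2 × 1.7 / 2.4) = 1.19 V.
V_GS = 1.26 + 1.19 = 2.45 V.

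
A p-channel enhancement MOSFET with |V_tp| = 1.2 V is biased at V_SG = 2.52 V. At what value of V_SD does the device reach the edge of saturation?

The boundary between triode and saturation is V_SD = V_SG − |V_tp| = V_ov.
V_ov = 2.52 − 1.2 = 1.32 V.

V_SD,sat = 1.32 V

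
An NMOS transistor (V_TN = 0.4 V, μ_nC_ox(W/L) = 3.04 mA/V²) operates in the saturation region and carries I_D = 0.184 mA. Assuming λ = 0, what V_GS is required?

In saturation I_D = ½ k_n (V_GS − V_TN)², so V_GS − V_TN = √(2 I_D / k_n) = √(2 × 0.184 / 3.04) = 0.348 V.
V_GS = 0.4 + 0.348 = 0.748 V.

V_GS = 0.748 V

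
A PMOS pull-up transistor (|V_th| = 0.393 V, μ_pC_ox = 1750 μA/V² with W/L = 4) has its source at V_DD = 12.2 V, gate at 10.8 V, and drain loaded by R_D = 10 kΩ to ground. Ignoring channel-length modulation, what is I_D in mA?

I_D = 1.20 mA

V_SG = V_DD − V_G = 12.2 − 10.8 = 1.4 V, so V_ov = 1.4 − 0.393 = 1.01 V.
k_p = μ_pC_ox · (W/L) = 7 mA/V².
Assume saturation: I_D = ½ k_p V_ov² = 0.5 × 7 × 1.01² = 3.55 mA, giving V_SD = V_DD − I_D R_D = 12.2 − 3.55 × 10 = -23.3 V.
But -23.3 V < V_ov = 1.01 V, so the device is actually in triode.
In triode I_D = k_p[V_ov V_SD − ½ V_SD²] and I_D = (V_DD − V_SD)/R_D. Equating: 35 V_SD² − 71.49 V_SD + 12.2 = 0, giving V_SD = 0.188 V (the root below V_ov).
I_D = (12.2 − 0.188) / 10 = 1.2 mA.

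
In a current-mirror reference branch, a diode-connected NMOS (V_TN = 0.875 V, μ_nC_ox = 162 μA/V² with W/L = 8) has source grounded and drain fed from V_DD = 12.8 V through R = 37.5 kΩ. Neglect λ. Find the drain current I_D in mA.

With gate tied to drain, V_GS = V_DS ≥ V_GS − V_TN, so the device is in saturation.
k_n = μ_nC_ox · (W/L) = 1.296 mA/V².
KCL at the drain: ½ k_n (V_GS − V_TN)² = (V_DD − V_GS)/R.
Let x = V_GS − 0.875. Then 24.3 x² + x − 11.93 = 0, giving x = 0.68 V (positive root), so V_GS = 1.56 V.
I_D = (V_DD − V_GS)/R = (12.8 − 1.56) / 37.5 = 0.3 mA.

I_D = 0.300 mA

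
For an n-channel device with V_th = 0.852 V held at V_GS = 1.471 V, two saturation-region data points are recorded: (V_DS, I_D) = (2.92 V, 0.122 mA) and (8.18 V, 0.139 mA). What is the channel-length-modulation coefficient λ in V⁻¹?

With V_GS fixed, I_D ∝ (1 + λ V_DS) in saturation, so I_D2/I_D1 = (1 + λ V_DS2)/(1 + λ V_DS1).
0.139/0.122 = 1.139 = (1 + 8.18 λ)/(1 + 2.92 λ).
Solving: λ (I_D1 V_DS2 − I_D2 V_DS1) = I_D2 − I_D1, so λ = (0.139 − 0.122) / (0.122 × 8.18 − 0.139 × 2.92) = 0.017 / 0.592 = 0.0287 V⁻¹.

λ = 0.0287 V⁻¹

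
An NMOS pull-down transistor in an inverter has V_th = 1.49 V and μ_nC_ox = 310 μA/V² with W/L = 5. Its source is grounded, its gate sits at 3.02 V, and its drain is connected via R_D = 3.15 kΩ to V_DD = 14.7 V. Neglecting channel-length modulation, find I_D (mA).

V_GS = V_G = 3.02 V, so V_ov = 3.02 − 1.49 = 1.53 V.
k_n = μ_nC_ox · (W/L) = 1.55 mA/V².
Assume saturation: I_D = ½ k_n V_ov² = 0.5 × 1.55 × 1.53² = 1.81 mA, giving V_DS = V_DD − I_D R_D = 14.7 − 1.81 × 3.15 = 8.99 V.
V_DS = 8.99 V ≥ V_ov = 1.53 V, confirming saturation.

I_D = 1.81 mA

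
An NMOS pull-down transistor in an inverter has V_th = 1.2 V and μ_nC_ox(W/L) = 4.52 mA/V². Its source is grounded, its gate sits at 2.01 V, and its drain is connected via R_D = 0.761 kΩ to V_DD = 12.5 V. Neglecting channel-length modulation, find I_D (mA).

I_D = 1.48 mA

V_GS = V_G = 2.01 V, so V_ov = 2.01 − 1.2 = 0.81 V.
Assume saturation: I_D = ½ k_n V_ov² = 0.5 × 4.52 × 0.81² = 1.48 mA, giving V_DS = V_DD − I_D R_D = 12.5 − 1.48 × 0.761 = 11.4 V.
V_DS = 11.4 V ≥ V_ov = 0.81 V, confirming saturation.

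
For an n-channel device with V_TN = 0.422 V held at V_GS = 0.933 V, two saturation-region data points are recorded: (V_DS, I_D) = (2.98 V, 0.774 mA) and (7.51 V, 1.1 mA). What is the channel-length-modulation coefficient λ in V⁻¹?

With V_GS fixed, I_D ∝ (1 + λ V_DS) in saturation, so I_D2/I_D1 = (1 + λ V_DS2)/(1 + λ V_DS1).
1.1/0.774 = 1.421 = (1 + 7.51 λ)/(1 + 2.98 λ).
Solving: λ (I_D1 V_DS2 − I_D2 V_DS1) = I_D2 − I_D1, so λ = (1.1 − 0.774) / (0.774 × 7.51 − 1.1 × 2.98) = 0.326 / 2.53 = 0.129 V⁻¹.

λ = 0.129 V⁻¹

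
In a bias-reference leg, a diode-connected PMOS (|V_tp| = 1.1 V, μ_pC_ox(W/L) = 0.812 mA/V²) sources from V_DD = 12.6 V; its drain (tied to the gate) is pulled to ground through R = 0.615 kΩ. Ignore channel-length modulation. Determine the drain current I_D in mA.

With gate tied to drain, V_SG = V_SD ≥ V_SG − |V_tp|, so the device is in saturation.
KCL at the drain: ½ k_p (V_SG − |V_tp|)² = (V_DD − V_SG)/R.
Let x = V_SG − 1.1. Then 0.25 x² + x − 11.5 = 0, giving x = 5.07 V (positive root), so V_SG = 6.17 V.
I_D = (V_DD − V_SG)/R = (12.6 − 6.17) / 0.615 = 10.4 mA.

I_D = 10.4 mA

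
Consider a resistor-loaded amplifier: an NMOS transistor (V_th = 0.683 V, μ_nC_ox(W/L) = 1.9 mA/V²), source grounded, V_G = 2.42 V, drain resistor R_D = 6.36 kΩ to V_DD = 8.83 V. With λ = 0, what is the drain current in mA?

V_GS = V_G = 2.42 V, so V_ov = 2.42 − 0.683 = 1.74 V.
Assume saturation: I_D = ½ k_n V_ov² = 0.5 × 1.9 × 1.74² = 2.87 mA, giving V_DS = V_DD − I_D R_D = 8.83 − 2.87 × 6.36 = -9.4 V.
But -9.4 V < V_ov = 1.74 V, so the device is actually in triode.
In triode I_D = k_n[V_ov V_DS − ½ V_DS²] and I_D = (V_DD − V_DS)/R_D. Equating: 6.04 V_DS² − 21.99 V_DS + 8.83 = 0, giving V_DS = 0.46 V (the root below V_ov).
I_D = (8.83 − 0.46) / 6.36 = 1.32 mA.

I_D = 1.32 mA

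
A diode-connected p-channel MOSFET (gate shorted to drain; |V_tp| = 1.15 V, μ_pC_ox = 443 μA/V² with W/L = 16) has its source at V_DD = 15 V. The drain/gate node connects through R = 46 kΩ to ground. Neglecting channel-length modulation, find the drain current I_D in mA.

I_D = 0.295 mA

With gate tied to drain, V_SG = V_SD ≥ V_SG − |V_tp|, so the device is in saturation.
k_p = μ_pC_ox · (W/L) = 7.088 mA/V².
KCL at the drain: ½ k_p (V_SG − |V_tp|)² = (V_DD − V_SG)/R.
Let x = V_SG − 1.15. Then 163 x² + x − 13.85 = 0, giving x = 0.288 V (positive root), so V_SG = 1.44 V.
I_D = (V_DD − V_SG)/R = (15 − 1.44) / 46 = 0.295 mA.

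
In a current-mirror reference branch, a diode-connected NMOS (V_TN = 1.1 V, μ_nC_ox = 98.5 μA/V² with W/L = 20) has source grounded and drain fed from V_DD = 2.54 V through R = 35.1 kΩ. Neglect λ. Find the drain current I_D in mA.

With gate tied to drain, V_GS = V_DS ≥ V_GS − V_TN, so the device is in saturation.
k_n = μ_nC_ox · (W/L) = 1.97 mA/V².
KCL at the drain: ½ k_n (V_GS − V_TN)² = (V_DD − V_GS)/R.
Let x = V_GS − 1.1. Then 34.6 x² + x − 1.44 = 0, giving x = 0.19 V (positive root), so V_GS = 1.29 V.
I_D = (V_DD − V_GS)/R = (2.54 − 1.29) / 35.1 = 0.0356 mA.

I_D = 0.0356 mA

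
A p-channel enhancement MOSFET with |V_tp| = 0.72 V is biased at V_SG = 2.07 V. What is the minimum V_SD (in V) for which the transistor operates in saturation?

The boundary between triode and saturation is V_SD = V_SG − |V_tp| = V_ov.
V_ov = 2.07 − 0.72 = 1.35 V.

V_SD,sat = 1.35 V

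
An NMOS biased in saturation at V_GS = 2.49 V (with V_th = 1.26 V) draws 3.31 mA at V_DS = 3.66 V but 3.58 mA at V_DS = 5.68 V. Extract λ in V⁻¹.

λ = 0.0474 V⁻¹

With V_GS fixed, I_D ∝ (1 + λ V_DS) in saturation, so I_D2/I_D1 = (1 + λ V_DS2)/(1 + λ V_DS1).
3.58/3.31 = 1.082 = (1 + 5.68 λ)/(1 + 3.66 λ).
Solving: λ (I_D1 V_DS2 − I_D2 V_DS1) = I_D2 − I_D1, so λ = (3.58 − 3.31) / (3.31 × 5.68 − 3.58 × 3.66) = 0.27 / 5.7 = 0.0474 V⁻¹.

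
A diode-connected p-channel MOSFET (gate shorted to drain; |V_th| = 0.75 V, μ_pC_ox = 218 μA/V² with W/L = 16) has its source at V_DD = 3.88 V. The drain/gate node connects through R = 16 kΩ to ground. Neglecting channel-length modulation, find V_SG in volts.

V_SG = 1.07 V

With gate tied to drain, V_SG = V_SD ≥ V_SG − |V_th|, so the device is in saturation.
k_p = μ_pC_ox · (W/L) = 3.488 mA/V².
KCL at the drain: ½ k_p (V_SG − |V_th|)² = (V_DD − V_SG)/R.
Let x = V_SG − 0.75. Then 27.9 x² + x − 3.13 = 0, giving x = 0.317 V (positive root), so V_SG = 1.07 V.
I_D = (V_DD − V_SG)/R = (3.88 − 1.07) / 16 = 0.176 mA.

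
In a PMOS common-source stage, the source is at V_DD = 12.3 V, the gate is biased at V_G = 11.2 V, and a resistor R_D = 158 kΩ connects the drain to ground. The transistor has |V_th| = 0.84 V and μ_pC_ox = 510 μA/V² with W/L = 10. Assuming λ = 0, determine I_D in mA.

V_SG = V_DD − V_G = 12.3 − 11.2 = 1.1 V, so V_ov = 1.1 − 0.84 = 0.26 V.
k_p = μ_pC_ox · (W/L) = 5.1 mA/V².
Assume saturation: I_D = ½ k_p V_ov² = 0.5 × 5.1 × 0.26² = 0.172 mA, giving V_SD = V_DD − I_D R_D = 12.3 − 0.172 × 158 = -14.9 V.
But -14.9 V < V_ov = 0.26 V, so the device is actually in triode.
In triode I_D = k_p[V_ov V_SD − ½ V_SD²] and I_D = (V_DD − V_SD)/R_D. Equating: 403 V_SD² − 210.5 V_SD + 12.3 = 0, giving V_SD = 0.067 V (the root below V_ov).
I_D = (12.3 − 0.067) / 158 = 0.0774 mA.

I_D = 0.0774 mA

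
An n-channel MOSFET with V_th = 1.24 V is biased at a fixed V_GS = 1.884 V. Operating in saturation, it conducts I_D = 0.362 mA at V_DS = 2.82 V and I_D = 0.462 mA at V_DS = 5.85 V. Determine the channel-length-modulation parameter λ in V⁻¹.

λ = 0.123 V⁻¹

With V_GS fixed, I_D ∝ (1 + λ V_DS) in saturation, so I_D2/I_D1 = (1 + λ V_DS2)/(1 + λ V_DS1).
0.462/0.362 = 1.276 = (1 + 5.85 λ)/(1 + 2.82 λ).
Solving: λ (I_D1 V_DS2 − I_D2 V_DS1) = I_D2 − I_D1, so λ = (0.462 − 0.362) / (0.362 × 5.85 − 0.462 × 2.82) = 0.1 / 0.815 = 0.123 V⁻¹.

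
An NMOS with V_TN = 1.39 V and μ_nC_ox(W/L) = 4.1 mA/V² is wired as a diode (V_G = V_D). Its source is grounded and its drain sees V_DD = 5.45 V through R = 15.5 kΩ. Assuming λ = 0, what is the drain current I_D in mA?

With gate tied to drain, V_GS = V_DS ≥ V_GS − V_TN, so the device is in saturation.
KCL at the drain: ½ k_n (V_GS − V_TN)² = (V_DD − V_GS)/R.
Let x = V_GS − 1.39. Then 31.8 x² + x − 4.06 = 0, giving x = 0.342 V (positive root), so V_GS = 1.73 V.
I_D = (V_DD − V_GS)/R = (5.45 − 1.73) / 15.5 = 0.24 mA.

I_D = 0.240 mA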